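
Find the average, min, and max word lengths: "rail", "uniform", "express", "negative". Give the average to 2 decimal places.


Lengths: "rail"=4, "uniform"=7, "express"=7, "negative"=8
Sum = 26, Count = 4
Average = 26/4 = 6.50
= avg=6.50, min=4, max=8


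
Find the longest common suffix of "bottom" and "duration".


Word 1: "bottom"
Word 2: "duration"
Comparing from end:
  Pos -1: 'm' != 'n' (stop)
LCS = "" (length 0)


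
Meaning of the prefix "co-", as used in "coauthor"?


Prefix: co-
Example: coauthor = co- + author
Meaning = together


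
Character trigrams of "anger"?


Word: "anger" (length 5)
Number of trigrams = 5 - 3 + 1 = 3
  Position 0: "ang"
  Position 1: "nge"
  Position 2: "ger"
Trigrams = "ang", "nge", "ger"


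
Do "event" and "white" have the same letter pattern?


Pattern of "event": [0, 1, 0, 2, 3]
Pattern of "white": [0, 1, 2, 3, 4]
Patterns do not match
Same pattern = No


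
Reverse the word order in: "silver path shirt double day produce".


Original: "silver path shirt double day produce"
Words (1..n): silver | path | shirt | double | day | produce
Reversed (n..1): produce | day | double | shirt | path | silver
Result = "produce day double shirt path silver"


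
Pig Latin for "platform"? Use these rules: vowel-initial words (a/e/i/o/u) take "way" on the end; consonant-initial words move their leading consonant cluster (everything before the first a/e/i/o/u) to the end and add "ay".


Word: "platform"
Starts with consonant(s) → move to end, add 'ay'
Consonant cluster: "pl"
Pig Latin = "atformplay"


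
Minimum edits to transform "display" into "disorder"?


Word 1: "display" (length 7)
Word 2: "disorder" (length 8)
One optimal edit sequence (insert/delete/substitute each cost 1):
  1. keep 'd'
  2. keep 'i'
  3. keep 's'
  4. insert 'o'  (+1)
  5. substitute 'p' -> 'r'  (+1)
  6. substitute 'l' -> 'd'  (+1)
  7. substitute 'a' -> 'e'  (+1)
  8. substitute 'y' -> 'r'  (+1)
Total edit operations: 5
Edit distance = 5


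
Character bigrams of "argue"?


Word: "argue" (length 5)
Number of bigrams = 5 - 2 + 1 = 4
  Position 0: "ar"
  Position 1: "rg"
  Position 2: "gu"
  Position 3: "ue"
Bigrams = "ar", "rg", "gu", "ue"


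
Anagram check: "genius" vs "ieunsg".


Word 1: "genius" → sorted: eginsu
Word 2: "ieunsg" → sorted: eginsu
Same letters? eginsu == eginsu
Anagram = Yes


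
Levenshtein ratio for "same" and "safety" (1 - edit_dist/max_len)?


Word 1: "same" (length 4)
Word 2: "safety" (length 6)
One optimal edit sequence:
  1. keep 's'
  2. keep 'a'
  3. substitute 'm' -> 'f'  (+1)
  4. keep 'e'
  5. insert 't'  (+1)
  6. insert 'y'  (+1)
Edit distance = 3
Max length = max(4, 6) = 6
Similarity = 1 - 3/6
= 0.5000


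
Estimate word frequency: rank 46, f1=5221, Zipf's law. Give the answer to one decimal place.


Zipf's law: f(r) = f(1) / r
f(1) = 5221
f(46) = 5221 / 46
= 113.5 occurrences


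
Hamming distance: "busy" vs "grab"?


Comparing character by character (same length = 4):
  Pos 0: 'b' vs 'g' !=
  Pos 1: 'u' vs 'r' !=
  Pos 2: 's' vs 'a' !=
  Pos 3: 'y' vs 'b' !=
Hamming distance = 4


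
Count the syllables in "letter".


Word: "letter"
Syllable breakdown: let / ter
Counting: 2 parts
= 2 syllables


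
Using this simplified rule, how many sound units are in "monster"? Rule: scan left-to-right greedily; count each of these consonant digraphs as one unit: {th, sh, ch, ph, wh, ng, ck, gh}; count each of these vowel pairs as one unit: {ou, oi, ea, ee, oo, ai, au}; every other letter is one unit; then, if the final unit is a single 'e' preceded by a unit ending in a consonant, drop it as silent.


Word: "monster" (7 letters)
Left-to-right scan:
  [1] 'm' (letter)
  [2] 'o' (letter)
  [3] 'n' (letter)
  [4] 's' (letter)
  [5] 't' (letter)
  [6] 'e' (letter)
  [7] 'r' (letter)
Units from scan: 7
Sound units = 7 units


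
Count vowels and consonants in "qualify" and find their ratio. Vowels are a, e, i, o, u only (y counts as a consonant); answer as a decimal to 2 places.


Word: "qualify"
Vowels (a,e,i,o,u): 3
Consonants: 4
Ratio = 3/4
= 0.75


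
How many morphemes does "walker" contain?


Word: "walker"
Morphemes: walk / -er
Each morpheme carries meaning
= 2 morphemes


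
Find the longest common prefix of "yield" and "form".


Word 1: "yield"
Word 2: "form"
Comparing from start:
  Pos 0: 'y' != 'f' (stop)
LCP = "" (length 0)


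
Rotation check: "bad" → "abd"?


Word: "bad", Candidate: "abd"
Method: check if candidate is substring of word+word
"badbad" contains "abd"? No
Is rotation = No


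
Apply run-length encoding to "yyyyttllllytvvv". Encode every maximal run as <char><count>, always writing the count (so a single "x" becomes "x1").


String: "yyyyttllllytvvv"
Scanning for consecutive runs:
  'y' x 4
  't' x 2
  'l' x 4
  'y' x 1
  't' x 1
  'v' x 3
RLE = "y4t2l4y1t1v3"


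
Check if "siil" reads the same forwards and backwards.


Word: "siil"
Reversed: "liis"
Forward == Backward? siil != liis
Palindrome = No


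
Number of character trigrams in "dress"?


Word: "dress" (length 5)
Number of 3-grams = length - 3 + 1 = 5 - 3 + 1
= 3


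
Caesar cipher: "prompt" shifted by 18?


Word: "prompt"
Shift: 18
Each letter → (letter + shift) mod 26:
  'p' (15) + 18 = 7 → 'h'
  'r' (17) + 18 = 9 → 'j'
  'o' (14) + 18 = 6 → 'g'
  'm' (12) + 18 = 4 → 'e'
  'p' (15) + 18 = 7 → 'h'
  't' (19) + 18 = 11 → 'l'
Result = "hjgehl"


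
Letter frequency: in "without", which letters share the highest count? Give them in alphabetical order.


Word: "without"
Letter counts:
  'h': 1
  'i': 1
  'o': 1
  't': 2
  'u': 1
  'w': 1
Maximum count = 2
Most frequent = 't' (2 times each)


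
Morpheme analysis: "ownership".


Word: "ownership"
Morphemes: own + -er + -ship
Each morpheme carries meaning
= 3 morphemes


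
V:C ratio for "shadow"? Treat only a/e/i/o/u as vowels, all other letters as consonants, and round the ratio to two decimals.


Word: "shadow"
Vowels (a,e,i,o,u): 2
Consonants: 4
Ratio = 2/4
= 0.50


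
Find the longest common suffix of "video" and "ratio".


Word 1: "video"
Word 2: "ratio"
Comparing from end:
  Pos -1: 'o' == 'o'
  Pos -2: 'e' != 'i' (stop)
LCS = "o" (length 1)


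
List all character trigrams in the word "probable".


Word: "probable" (length 8)
Number of trigrams = 8 - 3 + 1 = 6
  Position 0: "pro"
  Position 1: "rob"
  Position 2: "oba"
  Position 3: "bab"
  Position 4: "abl"
  Position 5: "ble"
Trigrams = "pro", "rob", "oba", "bab", "abl", "ble"


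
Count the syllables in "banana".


Word: "banana"
Syllable breakdown: ba · na · na
Counting: 3 parts
= 3 syllables


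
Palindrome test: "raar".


Word: "raar"
Reversed: "raar"
Forward == Backward? raar == raar
Palindrome = Yes


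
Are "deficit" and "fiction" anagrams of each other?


Word 1: "deficit" → sorted: cdefiit
Word 2: "fiction" → sorted: cfiinot
Same letters? cdefiit != cfiinot
Anagram = No


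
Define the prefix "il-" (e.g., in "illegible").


Prefix: il-
Example: illegible = il- + legible
Meaning = not


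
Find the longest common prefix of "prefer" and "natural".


Word 1: "prefer"
Word 2: "natural"
Comparing from start:
  Pos 0: 'p' != 'n' (stop)
LCP = "" (length 0)


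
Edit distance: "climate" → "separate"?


Word 1: "climate" (length 7)
Word 2: "separate" (length 8)
One optimal edit sequence (insert/delete/substitute each cost 1):
  1. insert 's'  (+1)
  2. substitute 'c' -> 'e'  (+1)
  3. substitute 'l' -> 'p'  (+1)
  4. substitute 'i' -> 'a'  (+1)
  5. substitute 'm' -> 'r'  (+1)
  6. keep 'a'
  7. keep 't'
  8. keep 'e'
Total edit operations: 5
Edit distance = 5


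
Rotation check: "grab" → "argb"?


Word: "grab", Candidate: "argb"
Method: check if candidate is substring of word+word
"grabgrab" contains "argb"? No
Is rotation = No


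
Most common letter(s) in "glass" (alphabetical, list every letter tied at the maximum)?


Word: "glass"
Letter counts:
  'a': 1
  'g': 1
  'l': 1
  's': 2
Maximum count = 2
Most frequent = 's' (2 times each)


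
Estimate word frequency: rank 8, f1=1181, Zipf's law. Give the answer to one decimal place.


Zipf's law: f(r) = f(1) / r
f(1) = 1181
f(8) = 1181 / 8
= 147.6 occurrences


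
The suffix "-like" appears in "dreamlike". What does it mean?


Suffix: -like
Example: dreamlike (dream + -like)
Meaning = resembling


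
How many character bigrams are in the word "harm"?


Word: "harm" (length 4)
Number of 2-grams = length - 2 + 1 = 4 - 2 + 1
= 3


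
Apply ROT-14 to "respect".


Word: "respect"
Shift: 14
Each letter → (letter + shift) mod 26:
  'r' (17) + 14 = 5 → 'f'
  'e' (4) + 14 = 18 → 's'
  's' (18) + 14 = 6 → 'g'
  'p' (15) + 14 = 3 → 'd'
  'e' (4) + 14 = 18 → 's'
  'c' (2) + 14 = 16 → 'q'
  't' (19) + 14 = 7 → 'h'
Result = "fsgdsqh"


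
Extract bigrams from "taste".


Word: "taste" (length 5)
Number of bigrams = 5 - 2 + 1 = 4
  Position 0: "ta"
  Position 1: "as"
  Position 2: "st"
  Position 3: "te"
Bigrams = "ta", "as", "st", "te"


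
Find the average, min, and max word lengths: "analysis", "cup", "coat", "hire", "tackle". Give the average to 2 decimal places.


Lengths: "analysis"=8, "cup"=3, "coat"=4, "hire"=4, "tackle"=6
Sum = 25, Count = 5
Average = 25/5 = 5.00
= avg=5.00, min=3, max=8


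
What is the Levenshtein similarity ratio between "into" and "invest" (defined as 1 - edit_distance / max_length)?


Word 1: "into" (length 4)
Word 2: "invest" (length 6)
One optimal edit sequence:
  1. keep 'i'
  2. keep 'n'
  3. insert 'v'  (+1)
  4. insert 'e'  (+1)
  5. substitute 't' -> 's'  (+1)
  6. substitute 'o' -> 't'  (+1)
Edit distance = 4
Max length = max(4, 6) = 6
Similarity = 1 - 4/6
= 0.3333


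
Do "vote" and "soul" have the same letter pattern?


Pattern of "vote": [0, 1, 2, 3]
Pattern of "soul": [0, 1, 2, 3]
Patterns match
Same pattern = Yes


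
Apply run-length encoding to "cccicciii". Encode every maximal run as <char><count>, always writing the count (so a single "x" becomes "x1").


String: "cccicciii"
Scanning for consecutive runs:
  'c' x 3
  'i' x 1
  'c' x 2
  'i' x 3
RLE = "c3i1c2i3"


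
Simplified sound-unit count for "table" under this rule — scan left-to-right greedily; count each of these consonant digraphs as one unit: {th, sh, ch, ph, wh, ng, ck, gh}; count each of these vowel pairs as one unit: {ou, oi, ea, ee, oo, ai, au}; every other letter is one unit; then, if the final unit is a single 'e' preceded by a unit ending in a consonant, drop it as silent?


Word: "table" (5 letters)
Left-to-right scan:
  (1) 't' (letter)
  (2) 'a' (letter)
  (3) 'b' (letter)
  (4) 'l' (letter)
  (5) 'e' (letter)
Units from scan: 5
Final unit is 'e' after a consonant -> drop as silent (-1)
Sound units = 4 units


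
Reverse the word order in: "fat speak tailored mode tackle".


Original: "fat speak tailored mode tackle"
Words (1..n): fat | speak | tailored | mode | tackle
Reversed (n..1): tackle | mode | tailored | speak | fat
Result = "tackle mode tailored speak fat"


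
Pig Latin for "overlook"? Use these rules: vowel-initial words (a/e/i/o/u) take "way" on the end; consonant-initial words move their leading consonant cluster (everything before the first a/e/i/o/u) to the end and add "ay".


Word: "overlook"
Starts with vowel → add 'way'
Pig Latin = "overlookway"


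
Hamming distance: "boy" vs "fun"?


Comparing character by character (same length = 3):
  Pos 0: 'b' vs 'f' !=
  Pos 1: 'o' vs 'u' !=
  Pos 2: 'y' vs 'n' !=
Hamming distance = 3


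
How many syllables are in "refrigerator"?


Word: "refrigerator"
Syllable breakdown: re-frig-er-a-tor
Counting: 5 parts
= 5 syllables


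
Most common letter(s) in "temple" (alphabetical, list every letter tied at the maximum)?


Word: "temple"
Letter counts:
  'e': 2
  'l': 1
  'm': 1
  'p': 1
  't': 1
Maximum count = 2
Most frequent = 'e' (2 times each)


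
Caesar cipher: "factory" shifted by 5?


Word: "factory"
Shift: 5
Each letter → (letter + shift) mod 26:
  'f' (5) + 5 = 10 → 'k'
  'a' (0) + 5 = 5 → 'f'
  'c' (2) + 5 = 7 → 'h'
  't' (19) + 5 = 24 → 'y'
  'o' (14) + 5 = 19 → 't'
  'r' (17) + 5 = 22 → 'w'
  'y' (24) + 5 = 3 → 'd'
Result = "kfhytwd"


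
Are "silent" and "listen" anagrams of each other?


Word 1: "silent" → sorted: eilnst
Word 2: "listen" → sorted: eilnst
Same letters? eilnst == eilnst
Anagram = Yes


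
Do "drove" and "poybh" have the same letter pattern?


Pattern of "drove": [0, 1, 2, 3, 4]
Pattern of "poybh": [0, 1, 2, 3, 4]
Patterns match
Same pattern = Yes


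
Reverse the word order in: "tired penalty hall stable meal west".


Original: "tired penalty hall stable meal west"
Words (1..n): tired | penalty | hall | stable | meal | west
Reversed (n..1): west | meal | stable | hall | penalty | tired
Result = "west meal stable hall penalty tired"


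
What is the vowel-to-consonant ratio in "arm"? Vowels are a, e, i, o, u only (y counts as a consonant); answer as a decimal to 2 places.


Word: "arm"
Vowels (a,e,i,o,u): 1
Consonants: 2
Ratio = 1/2
= 0.50


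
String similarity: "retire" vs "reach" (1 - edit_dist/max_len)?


Word 1: "retire" (length 6)
Word 2: "reach" (length 5)
One optimal edit sequence:
  1. keep 'r'
  2. keep 'e'
  3. delete 't'  (+1)
  4. substitute 'i' -> 'a'  (+1)
  5. substitute 'r' -> 'c'  (+1)
  6. substitute 'e' -> 'h'  (+1)
Edit distance = 4
Max length = max(6, 5) = 6
Similarity = 1 - 4/6
= 0.3333


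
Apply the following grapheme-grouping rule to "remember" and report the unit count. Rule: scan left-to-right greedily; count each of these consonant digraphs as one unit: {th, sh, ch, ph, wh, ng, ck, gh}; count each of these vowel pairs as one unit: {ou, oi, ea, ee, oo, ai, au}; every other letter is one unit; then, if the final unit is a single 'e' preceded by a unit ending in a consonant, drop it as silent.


Word: "remember" (8 letters)
Left-to-right scan:
  1. 'r' (letter)
  2. 'e' (letter)
  3. 'm' (letter)
  4. 'e' (letter)
  5. 'm' (letter)
  6. 'b' (letter)
  7. 'e' (letter)
  8. 'r' (letter)
Units from scan: 8
Sound units = 8 units


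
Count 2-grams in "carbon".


Word: "carbon" (length 6)
Number of 2-grams = length - 2 + 1 = 6 - 2 + 1
= 5


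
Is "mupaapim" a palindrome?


Word: "mupaapim"
Reversed: "mipaapum"
Forward == Backward? mupaapim != mipaapum
Palindrome = No


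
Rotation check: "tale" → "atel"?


Word: "tale", Candidate: "atel"
Method: check if candidate is substring of word+word
"taletale" contains "atel"? No
Is rotation = No


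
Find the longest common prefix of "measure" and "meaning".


Word 1: "measure"
Word 2: "meaning"
Comparing from start:
  Pos 0: 'm' == 'm'
  Pos 1: 'e' == 'e'
  Pos 2: 'a' == 'a'
  Pos 3: 's' != 'n' (stop)
LCP = "mea" (length 3)


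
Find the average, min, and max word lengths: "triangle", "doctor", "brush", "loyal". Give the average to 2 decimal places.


Lengths: "triangle"=8, "doctor"=6, "brush"=5, "loyal"=5
Sum = 24, Count = 4
Average = 24/4 = 6.00
= avg=6.00, min=5, max=8


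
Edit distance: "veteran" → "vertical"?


Word 1: "veteran" (length 7)
Word 2: "vertical" (length 8)
One optimal edit sequence (insert/delete/substitute each cost 1):
  1. keep 'v'
  2. keep 'e'
  3. insert 'r'  (+1)
  4. keep 't'
  5. substitute 'e' -> 'i'  (+1)
  6. substitute 'r' -> 'c'  (+1)
  7. keep 'a'
  8. substitute 'n' -> 'l'  (+1)
Total edit operations: 4
Edit distance = 4


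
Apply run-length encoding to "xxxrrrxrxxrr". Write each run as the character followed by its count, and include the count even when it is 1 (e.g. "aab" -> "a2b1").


String: "xxxrrrxrxxrr"
Scanning for consecutive runs:
  'x' x 3
  'r' x 3
  'x' x 1
  'r' x 1
  'x' x 2
  'r' x 2
RLE = "x3r3x1r1x2r2"


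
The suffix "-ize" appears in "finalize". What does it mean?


Suffix: -ize
Example: finalize (final + -ize)
Meaning = to make


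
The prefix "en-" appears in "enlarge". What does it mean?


Prefix: en-
As in: enlarge -> en- + large
Meaning = cause to / put into


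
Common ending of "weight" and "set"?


Word 1: "weight"
Word 2: "set"
Comparing from end:
  Pos -1: 't' == 't'
  Pos -2: 'h' != 'e' (stop)
LCS = "t" (length 1)


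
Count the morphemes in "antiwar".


Word: "antiwar"
Morphemes: anti- / war
Each morpheme carries meaning
= 2 morphemes


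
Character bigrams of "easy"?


Word: "easy" (length 4)
Number of bigrams = 4 - 2 + 1 = 3
  Position 0: "ea"
  Position 1: "as"
  Position 2: "sy"
Bigrams = "ea", "as", "sy"


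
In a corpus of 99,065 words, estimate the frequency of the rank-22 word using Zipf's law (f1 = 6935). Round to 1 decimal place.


Zipf's law: f(r) = f(1) / r
f(1) = 6935
f(22) = 6935 / 22
= 315.2 occurrences


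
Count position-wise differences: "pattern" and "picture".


Comparing character by character (same length = 7):
  Pos 0: 'p' vs 'p' =
  Pos 1: 'a' vs 'i' !=
  Pos 2: 't' vs 'c' !=
  Pos 3: 't' vs 't' =
  Pos 4: 'e' vs 'u' !=
  Pos 5: 'r' vs 'r' =
  Pos 6: 'n' vs 'e' !=
Hamming distance = 4


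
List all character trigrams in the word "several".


Word: "several" (length 7)
Number of trigrams = 7 - 3 + 1 = 5
  Position 0: "sev"
  Position 1: "eve"
  Position 2: "ver"
  Position 3: "era"
  Position 4: "ral"
Trigrams = "sev", "eve", "ver", "era", "ral"


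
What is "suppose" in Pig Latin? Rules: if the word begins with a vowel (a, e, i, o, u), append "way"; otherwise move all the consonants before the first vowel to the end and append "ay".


Word: "suppose"
Starts with consonant(s) → move to end, add 'ay'
Consonant cluster: "s"
Pig Latin = "upposesay"


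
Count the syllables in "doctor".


Word: "doctor"
Syllable breakdown: doc / tor
Counting: 2 parts
= 2 syllables


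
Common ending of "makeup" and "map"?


Word 1: "makeup"
Word 2: "map"
Comparing from end:
  Pos -1: 'p' == 'p'
  Pos -2: 'u' != 'a' (stop)
LCS = "p" (length 1)


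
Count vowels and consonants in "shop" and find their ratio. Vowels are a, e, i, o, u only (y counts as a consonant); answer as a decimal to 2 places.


Word: "shop"
Vowels (a,e,i,o,u): 1
Consonants: 3
Ratio = 1/3
= 0.33


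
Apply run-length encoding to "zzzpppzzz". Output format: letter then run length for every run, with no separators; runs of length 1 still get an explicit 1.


String: "zzzpppzzz"
Scanning for consecutive runs:
  'z' x 3
  'p' x 3
  'z' x 3
RLE = "z3p3z3"


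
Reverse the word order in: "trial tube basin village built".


Original: "trial tube basin village built"
Words (1..n): trial | tube | basin | village | built
Reversed (n..1): built | village | basin | tube | trial
Result = "built village basin tube trial"


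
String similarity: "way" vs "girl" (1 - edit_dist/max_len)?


Word 1: "way" (length 3)
Word 2: "girl" (length 4)
One optimal edit sequence:
  1. insert 'g'  (+1)
  2. substitute 'w' -> 'i'  (+1)
  3. substitute 'a' -> 'r'  (+1)
  4. substitute 'y' -> 'l'  (+1)
Edit distance = 4
Max length = max(3, 4) = 4
Similarity = 1 - 4/4
= 0.0000


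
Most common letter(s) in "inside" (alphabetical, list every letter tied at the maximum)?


Word: "inside"
Letter counts:
  'd': 1
  'e': 1
  'i': 2
  'n': 1
  's': 1
Maximum count = 2
Most frequent = 'i' (2 times each)


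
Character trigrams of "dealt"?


Word: "dealt" (length 5)
Number of trigrams = 5 - 3 + 1 = 3
  Position 0: "dea"
  Position 1: "eal"
  Position 2: "alt"
Trigrams = "dea", "eal", "alt"


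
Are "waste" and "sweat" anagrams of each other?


Word 1: "waste" → sorted: aestw
Word 2: "sweat" → sorted: aestw
Same letters? aestw == aestw
Anagram = Yes


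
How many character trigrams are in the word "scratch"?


Word: "scratch" (length 7)
Number of 3-grams = length - 3 + 1 = 7 - 3 + 1
= 5


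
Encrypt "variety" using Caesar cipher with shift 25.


Word: "variety"
Shift: 25
Each letter → (letter + shift) mod 26:
  'v' (21) + 25 = 20 → 'u'
  'a' (0) + 25 = 25 → 'z'
  'r' (17) + 25 = 16 → 'q'
  'i' (8) + 25 = 7 → 'h'
  'e' (4) + 25 = 3 → 'd'
  't' (19) + 25 = 18 → 's'
  'y' (24) + 25 = 23 → 'x'
Result = "uzqhdsx"


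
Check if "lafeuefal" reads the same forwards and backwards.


Word: "lafeuefal"
Reversed: "lafeuefal"
Forward == Backward? lafeuefal == lafeuefal
Palindrome = Yes


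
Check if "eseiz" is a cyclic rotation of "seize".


Word: "seize", Candidate: "eseiz"
Method: check if candidate is substring of word+word
"seizeseize" contains "eseiz"? Yes
Is rotation = Yes


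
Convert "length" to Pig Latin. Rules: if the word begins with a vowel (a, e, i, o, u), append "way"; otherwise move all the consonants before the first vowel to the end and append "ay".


Word: "length"
Starts with consonant(s) → move to end, add 'ay'
Consonant cluster: "l"
Pig Latin = "engthlay"


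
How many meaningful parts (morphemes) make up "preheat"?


Word: "preheat"
Morphemes: pre- + heat
Each morpheme carries meaning
= 2 morphemes


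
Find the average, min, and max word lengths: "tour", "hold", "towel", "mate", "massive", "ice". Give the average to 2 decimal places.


Lengths: "tour"=4, "hold"=4, "towel"=5, "mate"=4, "massive"=7, "ice"=3
Sum = 27, Count = 6
Average = 27/6 = 4.50
= avg=4.50, min=3, max=7


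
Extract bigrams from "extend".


Word: "extend" (length 6)
Number of bigrams = 6 - 2 + 1 = 5
  Position 0: "ex"
  Position 1: "xt"
  Position 2: "te"
  Position 3: "en"
  Position 4: "nd"
Bigrams = "ex", "xt", "te", "en", "nd"


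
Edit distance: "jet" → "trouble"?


Word 1: "jet" (length 3)
Word 2: "trouble" (length 7)
One optimal edit sequence (insert/delete/substitute each cost 1):
  1. insert 't'  (+1)
  2. insert 'r'  (+1)
  3. insert 'o'  (+1)
  4. insert 'u'  (+1)
  5. substitute 'j' -> 'b'  (+1)
  6. substitute 'e' -> 'l'  (+1)
  7. substitute 't' -> 'e'  (+1)
Total edit operations: 7
Edit distance = 7


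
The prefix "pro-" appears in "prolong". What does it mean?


Prefix: pro-
Example: prolong = pro- + long
Meaning = forward / in favor of


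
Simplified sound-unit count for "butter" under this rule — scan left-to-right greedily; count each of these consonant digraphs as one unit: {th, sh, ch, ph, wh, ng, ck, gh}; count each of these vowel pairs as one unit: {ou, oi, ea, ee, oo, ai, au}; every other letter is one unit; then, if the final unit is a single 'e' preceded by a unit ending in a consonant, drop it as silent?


Word: "butter" (6 letters)
Left-to-right scan:
  (1) 'b' (letter)
  (2) 'u' (letter)
  (3) 't' (letter)
  (4) 't' (letter)
  (5) 'e' (letter)
  (6) 'r' (letter)
Units from scan: 6
Sound units = 6 units


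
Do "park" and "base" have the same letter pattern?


Pattern of "park": [0, 1, 2, 3]
Pattern of "base": [0, 1, 2, 3]
Patterns match
Same pattern = Yes


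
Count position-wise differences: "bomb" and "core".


Comparing character by character (same length = 4):
  Pos 0: 'b' vs 'c' !=
  Pos 1: 'o' vs 'o' =
  Pos 2: 'm' vs 'r' !=
  Pos 3: 'b' vs 'e' !=
Hamming distance = 3


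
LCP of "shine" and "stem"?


Word 1: "shine"
Word 2: "stem"
Comparing from start:
  Pos 0: 's' == 's'
  Pos 1: 'h' != 't' (stop)
LCP = "s" (length 1)


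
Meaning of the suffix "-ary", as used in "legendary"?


Suffix: -ary
Example: legendary (legend + -ary)
Meaning = relating to


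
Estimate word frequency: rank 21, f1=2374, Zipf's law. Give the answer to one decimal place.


Zipf's law: f(r) = f(1) / r
f(1) = 2374
f(21) = 2374 / 21
= 113.0 occurrences


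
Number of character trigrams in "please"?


Word: "please" (length 6)
Number of 3-grams = length - 3 + 1 = 6 - 3 + 1
= 4


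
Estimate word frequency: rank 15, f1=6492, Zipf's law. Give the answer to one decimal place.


Zipf's law: f(r) = f(1) / r
f(1) = 6492
f(15) = 6492 / 15
= 432.8 occurrences


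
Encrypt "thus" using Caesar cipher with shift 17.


Word: "thus"
Shift: 17
Each letter → (letter + shift) mod 26:
  't' (19) + 17 = 10 → 'k'
  'h' (7) + 17 = 24 → 'y'
  'u' (20) + 17 = 11 → 'l'
  's' (18) + 17 = 9 → 'j'
Result = "kylj"


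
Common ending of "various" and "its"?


Word 1: "various"
Word 2: "its"
Comparing from end:
  Pos -1: 's' == 's'
  Pos -2: 'u' != 't' (stop)
LCS = "s" (length 1)


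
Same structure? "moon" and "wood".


Pattern of "moon": [0, 1, 1, 2]
Pattern of "wood": [0, 1, 1, 2]
Patterns match
Same pattern = Yes


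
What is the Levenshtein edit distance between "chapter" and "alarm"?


Word 1: "chapter" (length 7)
Word 2: "alarm" (length 5)
One optimal edit sequence (insert/delete/substitute each cost 1):
  1. delete 'c'  (+1)
  2. delete 'h'  (+1)
  3. keep 'a'
  4. substitute 'p' -> 'l'  (+1)
  5. substitute 't' -> 'a'  (+1)
  6. substitute 'e' -> 'r'  (+1)
  7. substitute 'r' -> 'm'  (+1)
Total edit operations: 6
Edit distance = 6


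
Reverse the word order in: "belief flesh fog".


Original: "belief flesh fog"
Words (1..n): belief | flesh | fog
Reversed (n..1): fog | flesh | belief
Result = "fog flesh belief"


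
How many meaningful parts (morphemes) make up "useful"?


Word: "useful"
Morphemes: use + -ful
Each morpheme carries meaning
= 2 morphemes


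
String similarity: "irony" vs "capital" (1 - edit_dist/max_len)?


Word 1: "irony" (length 5)
Word 2: "capital" (length 7)
One optimal edit sequence:
  1. insert 'c'  (+1)
  2. insert 'a'  (+1)
  3. substitute 'i' -> 'p'  (+1)
  4. substitute 'r' -> 'i'  (+1)
  5. substitute 'o' -> 't'  (+1)
  6. substitute 'n' -> 'a'  (+1)
  7. substitute 'y' -> 'l'  (+1)
Edit distance = 7
Max length = max(5, 7) = 7
Similarity = 1 - 7/7
= 0.0000


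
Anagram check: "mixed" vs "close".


Word 1: "mixed" → sorted: deimx
Word 2: "close" → sorted: celos
Same letters? deimx != celos
Anagram = No


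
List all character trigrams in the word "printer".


Word: "printer" (length 7)
Number of trigrams = 7 - 3 + 1 = 5
  Position 0: "pri"
  Position 1: "rin"
  Position 2: "int"
  Position 3: "nte"
  Position 4: "ter"
Trigrams = "pri", "rin", "int", "nte", "ter"


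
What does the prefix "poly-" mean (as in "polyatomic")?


Prefix: poly-
Example: polyatomic (poly- + atomic)
Meaning = many


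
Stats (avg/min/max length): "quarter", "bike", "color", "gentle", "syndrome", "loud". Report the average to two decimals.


Lengths: "quarter"=7, "bike"=4, "color"=5, "gentle"=6, "syndrome"=8, "loud"=4
Sum = 34, Count = 6
Average = 34/6 = 5.67
= avg=5.67, min=4, max=8


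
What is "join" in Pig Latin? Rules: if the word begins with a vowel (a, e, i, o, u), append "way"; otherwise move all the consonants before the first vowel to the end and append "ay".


Word: "join"
Starts with consonant(s) → move to end, add 'ay'
Consonant cluster: "j"
Pig Latin = "oinjay"


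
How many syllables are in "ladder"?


Word: "ladder"
Syllable breakdown: lad | der
Counting: 2 parts
= 2 syllables


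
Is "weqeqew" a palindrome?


Word: "weqeqew"
Reversed: "weqeqew"
Forward == Backward? weqeqew == weqeqew
Palindrome = Yes


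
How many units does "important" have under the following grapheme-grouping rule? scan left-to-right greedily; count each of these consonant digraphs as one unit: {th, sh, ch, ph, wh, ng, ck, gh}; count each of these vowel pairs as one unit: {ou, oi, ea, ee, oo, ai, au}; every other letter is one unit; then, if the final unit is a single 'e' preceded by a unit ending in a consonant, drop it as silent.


Word: "important" (9 letters)
Left-to-right scan:
  (1) 'i' (letter)
  (2) 'm' (letter)
  (3) 'p' (letter)
  (4) 'o' (letter)
  (5) 'r' (letter)
  (6) 't' (letter)
  (7) 'a' (letter)
  (8) 'n' (letter)
  (9) 't' (letter)
Units from scan: 9
Sound units = 9 units


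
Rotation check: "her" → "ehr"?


Word: "her", Candidate: "ehr"
Method: check if candidate is substring of word+word
"herher" contains "ehr"? No
Is rotation = No


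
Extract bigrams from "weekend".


Word: "weekend" (length 7)
Number of bigrams = 7 - 2 + 1 = 6
  Position 0: "we"
  Position 1: "ee"
  Position 2: "ek"
  Position 3: "ke"
  Position 4: "en"
  Position 5: "nd"
Bigrams = "we", "ee", "ek", "ke", "en", "nd"


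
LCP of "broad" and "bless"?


Word 1: "broad"
Word 2: "bless"
Comparing from start:
  Pos 0: 'b' == 'b'
  Pos 1: 'r' != 'l' (stop)
LCP = "b" (length 1)


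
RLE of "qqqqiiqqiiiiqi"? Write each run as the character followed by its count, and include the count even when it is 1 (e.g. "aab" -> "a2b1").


String: "qqqqiiqqiiiiqi"
Scanning for consecutive runs:
  'q' x 4
  'i' x 2
  'q' x 2
  'i' x 4
  'q' x 1
  'i' x 1
RLE = "q4i2q2i4q1i1"


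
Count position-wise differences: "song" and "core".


Comparing character by character (same length = 4):
  Pos 0: 's' vs 'c' !=
  Pos 1: 'o' vs 'o' =
  Pos 2: 'n' vs 'r' !=
  Pos 3: 'g' vs 'e' !=
Hamming distance = 3


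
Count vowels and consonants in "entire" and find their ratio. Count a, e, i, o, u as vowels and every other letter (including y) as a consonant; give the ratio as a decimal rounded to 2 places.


Word: "entire"
Vowels (a,e,i,o,u): 3
Consonants: 3
Ratio = 3/3
= 1.00


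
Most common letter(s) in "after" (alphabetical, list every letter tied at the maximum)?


Word: "after"
Letter counts:
  'a': 1
  'e': 1
  'f': 1
  'r': 1
  't': 1
Maximum count = 1
Most frequent = 'a', 'e', 'f', 'r', 't' (1 time each)


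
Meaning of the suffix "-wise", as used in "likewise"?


Suffix: -wise
Example: likewise = like + -wise
Meaning = in the manner of


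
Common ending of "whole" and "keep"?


Word 1: "whole"
Word 2: "keep"
Comparing from end:
  Pos -1: 'e' != 'p' (stop)
LCS = "" (length 0)


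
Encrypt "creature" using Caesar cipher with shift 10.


Word: "creature"
Shift: 10
Each letter → (letter + shift) mod 26:
  'c' (2) + 10 = 12 → 'm'
  'r' (17) + 10 = 1 → 'b'
  'e' (4) + 10 = 14 → 'o'
  'a' (0) + 10 = 10 → 'k'
  't' (19) + 10 = 3 → 'd'
  'u' (20) + 10 = 4 → 'e'
  'r' (17) + 10 = 1 → 'b'
  'e' (4) + 10 = 14 → 'o'
Result = "mbokdebo"


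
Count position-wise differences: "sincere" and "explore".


Comparing character by character (same length = 7):
  Pos 0: 's' vs 'e' !=
  Pos 1: 'i' vs 'x' !=
  Pos 2: 'n' vs 'p' !=
  Pos 3: 'c' vs 'l' !=
  Pos 4: 'e' vs 'o' !=
  Pos 5: 'r' vs 'r' =
  Pos 6: 'e' vs 'e' =
Hamming distance = 5


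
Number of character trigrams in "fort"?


Word: "fort" (length 4)
Number of 3-grams = length - 3 + 1 = 4 - 3 + 1
= 2


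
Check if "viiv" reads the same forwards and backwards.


Word: "viiv"
Reversed: "viiv"
Forward == Backward? viiv == viiv
Palindrome = Yes


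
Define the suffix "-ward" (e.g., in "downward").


Suffix: -ward
Example: downward = down + -ward
Meaning = in the direction of


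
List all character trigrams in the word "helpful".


Word: "helpful" (length 7)
Number of trigrams = 7 - 3 + 1 = 5
  Position 0: "hel"
  Position 1: "elp"
  Position 2: "lpf"
  Position 3: "pfu"
  Position 4: "ful"
Trigrams = "hel", "elp", "lpf", "pfu", "ful"


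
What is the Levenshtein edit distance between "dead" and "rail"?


Word 1: "dead" (length 4)
Word 2: "rail" (length 4)
One optimal edit sequence (insert/delete/substitute each cost 1):
  1. substitute 'd' -> 'r'  (+1)
  2. substitute 'e' -> 'a'  (+1)
  3. substitute 'a' -> 'i'  (+1)
  4. substitute 'd' -> 'l'  (+1)
Total edit operations: 4
Edit distance = 4


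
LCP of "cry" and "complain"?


Word 1: "cry"
Word 2: "complain"
Comparing from start:
  Pos 0: 'c' == 'c'
  Pos 1: 'r' != 'o' (stop)
LCP = "c" (length 1)


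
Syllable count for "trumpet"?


Word: "trumpet"
Syllable breakdown: trum · pet
Counting: 2 parts
= 2 syllables


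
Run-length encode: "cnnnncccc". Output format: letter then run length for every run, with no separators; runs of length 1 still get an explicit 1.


String: "cnnnncccc"
Scanning for consecutive runs:
  'c' x 1
  'n' x 4
  'c' x 4
RLE = "c1n4c4"


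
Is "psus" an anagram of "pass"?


Word 1: "pass" → sorted: apss
Word 2: "psus" → sorted: pssu
Same letters? apss != pssu
Anagram = No


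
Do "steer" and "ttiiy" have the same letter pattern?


Pattern of "steer": [0, 1, 2, 2, 3]
Pattern of "ttiiy": [0, 0, 1, 1, 2]
Patterns do not match
Same pattern = No


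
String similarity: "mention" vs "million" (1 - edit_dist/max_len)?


Word 1: "mention" (length 7)
Word 2: "million" (length 7)
One optimal edit sequence:
  1. keep 'm'
  2. substitute 'e' -> 'i'  (+1)
  3. substitute 'n' -> 'l'  (+1)
  4. substitute 't' -> 'l'  (+1)
  5. keep 'i'
  6. keep 'o'
  7. keep 'n'
Edit distance = 3
Max length = max(7, 7) = 7
Similarity = 1 - 3/7
= 0.5714


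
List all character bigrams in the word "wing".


Word: "wing" (length 4)
Number of bigrams = 4 - 2 + 1 = 3
  Position 0: "wi"
  Position 1: "in"
  Position 2: "ng"
Bigrams = "wi", "in", "ng"


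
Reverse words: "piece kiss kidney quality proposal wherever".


Original: "piece kiss kidney quality proposal wherever"
Words (1..n): piece | kiss | kidney | quality | proposal | wherever
Reversed (n..1): wherever | proposal | quality | kidney | kiss | piece
Result = "wherever proposal quality kidney kiss piece"


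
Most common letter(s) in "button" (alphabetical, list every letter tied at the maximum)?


Word: "button"
Letter counts:
  'b': 1
  'n': 1
  'o': 1
  't': 2
  'u': 1
Maximum count = 2
Most frequent = 't' (2 times each)


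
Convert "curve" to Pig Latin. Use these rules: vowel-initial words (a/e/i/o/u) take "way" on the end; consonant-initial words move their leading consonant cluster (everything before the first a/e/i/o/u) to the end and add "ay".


Word: "curve"
Starts with consonant(s) → move to end, add 'ay'
Consonant cluster: "c"
Pig Latin = "urvecay"


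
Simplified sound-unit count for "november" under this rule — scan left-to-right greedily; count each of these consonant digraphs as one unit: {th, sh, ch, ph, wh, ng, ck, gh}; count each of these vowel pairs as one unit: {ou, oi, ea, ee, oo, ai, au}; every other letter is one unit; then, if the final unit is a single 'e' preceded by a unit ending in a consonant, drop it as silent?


Word: "november" (8 letters)
Left-to-right scan:
  [1] 'n' (letter)
  [2] 'o' (letter)
  [3] 'v' (letter)
  [4] 'e' (letter)
  [5] 'm' (letter)
  [6] 'b' (letter)
  [7] 'e' (letter)
  [8] 'r' (letter)
Units from scan: 8
Sound units = 8 units


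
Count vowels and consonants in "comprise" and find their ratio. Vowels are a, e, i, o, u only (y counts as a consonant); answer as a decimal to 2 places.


Word: "comprise"
Vowels (a,e,i,o,u): 3
Consonants: 5
Ratio = 3/5
= 0.60


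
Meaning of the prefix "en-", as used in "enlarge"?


Prefix: en-
As in: enlarge -> en- + large
Meaning = cause to / put into


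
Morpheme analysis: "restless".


Word: "restless"
Morphemes: rest / -less
Each morpheme carries meaning
= 2 morphemes


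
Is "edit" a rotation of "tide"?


Word: "tide", Candidate: "edit"
Method: check if candidate is substring of word+word
"tidetide" contains "edit"? No
Is rotation = No


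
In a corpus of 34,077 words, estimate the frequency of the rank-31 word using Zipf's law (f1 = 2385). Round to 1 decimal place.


Zipf's law: f(r) = f(1) / r
f(1) = 2385
f(31) = 2385 / 31
= 76.9 occurrences


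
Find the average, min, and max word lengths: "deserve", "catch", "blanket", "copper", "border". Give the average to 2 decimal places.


Lengths: "deserve"=7, "catch"=5, "blanket"=7, "copper"=6, "border"=6
Sum = 31, Count = 5
Average = 31/5 = 6.20
= avg=6.20, min=5, max=7


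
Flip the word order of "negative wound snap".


Original: "negative wound snap"
Words (1..n): negative | wound | snap
Reversed (n..1): snap | wound | negative
Result = "snap wound negative"


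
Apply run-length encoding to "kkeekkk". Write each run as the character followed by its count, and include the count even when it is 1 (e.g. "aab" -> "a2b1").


String: "kkeekkk"
Scanning for consecutive runs:
  'k' x 2
  'e' x 2
  'k' x 3
RLE = "k2e2k3"


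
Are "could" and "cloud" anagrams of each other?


Word 1: "could" → sorted: cdlou
Word 2: "cloud" → sorted: cdlou
Same letters? cdlou == cdlou
Anagram = Yes


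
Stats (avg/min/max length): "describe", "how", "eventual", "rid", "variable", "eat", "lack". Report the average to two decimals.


Lengths: "describe"=8, "how"=3, "eventual"=8, "rid"=3, "variable"=8, "eat"=3, "lack"=4
Sum = 37, Count = 7
Average = 37/7 = 5.29
= avg=5.29, min=3, max=8


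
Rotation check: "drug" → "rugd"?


Word: "drug", Candidate: "rugd"
Method: check if candidate is substring of word+word
"drugdrug" contains "rugd"? Yes
Is rotation = Yes


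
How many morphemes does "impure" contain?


Word: "impure"
Morphemes: im- | pure
Each morpheme carries meaning
= 2 morphemes


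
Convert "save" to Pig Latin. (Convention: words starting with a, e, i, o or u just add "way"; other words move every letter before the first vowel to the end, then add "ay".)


Word: "save"
Starts with consonant(s) → move to end, add 'ay'
Consonant cluster: "s"
Pig Latin = "avesay"


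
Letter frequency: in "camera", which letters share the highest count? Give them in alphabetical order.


Word: "camera"
Letter counts:
  'a': 2
  'c': 1
  'e': 1
  'm': 1
  'r': 1
Maximum count = 2
Most frequent = 'a' (2 times each)


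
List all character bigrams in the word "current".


Word: "current" (length 7)
Number of bigrams = 7 - 2 + 1 = 6
  Position 0: "cu"
  Position 1: "ur"
  Position 2: "rr"
  Position 3: "re"
  Position 4: "en"
  Position 5: "nt"
Bigrams = "cu", "ur", "rr", "re", "en", "nt"


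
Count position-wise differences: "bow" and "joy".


Comparing character by character (same length = 3):
  Pos 0: 'b' vs 'j' !=
  Pos 1: 'o' vs 'o' =
  Pos 2: 'w' vs 'y' !=
Hamming distance = 2


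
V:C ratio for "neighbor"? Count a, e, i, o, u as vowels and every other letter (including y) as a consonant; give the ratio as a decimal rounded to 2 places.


Word: "neighbor"
Vowels (a,e,i,o,u): 3
Consonants: 5
Ratio = 3/5
= 0.60


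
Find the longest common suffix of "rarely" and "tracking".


Word 1: "rarely"
Word 2: "tracking"
Comparing from end:
  Pos -1: 'y' != 'g' (stop)
LCS = "" (length 0)


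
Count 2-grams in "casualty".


Word: "casualty" (length 8)
Number of 2-grams = length - 2 + 1 = 8 - 2 + 1
= 7


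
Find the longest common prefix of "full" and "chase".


Word 1: "full"
Word 2: "chase"
Comparing from start:
  Pos 0: 'f' != 'c' (stop)
LCP = "" (length 0)


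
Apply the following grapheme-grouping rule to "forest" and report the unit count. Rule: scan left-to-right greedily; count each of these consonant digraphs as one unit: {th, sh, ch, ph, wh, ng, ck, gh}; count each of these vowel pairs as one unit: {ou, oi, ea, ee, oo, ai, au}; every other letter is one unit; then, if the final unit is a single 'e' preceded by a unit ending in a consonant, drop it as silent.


Word: "forest" (6 letters)
Left-to-right scan:
  [1] 'f' (letter)
  [2] 'o' (letter)
  [3] 'r' (letter)
  [4] 'e' (letter)
  [5] 's' (letter)
  [6] 't' (letter)
Units from scan: 6
Sound units = 6 units


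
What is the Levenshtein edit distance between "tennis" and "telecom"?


Word 1: "tennis" (length 6)
Word 2: "telecom" (length 7)
One optimal edit sequence (insert/delete/substitute each cost 1):
  1. keep 't'
  2. keep 'e'
  3. insert 'l'  (+1)
  4. substitute 'n' -> 'e'  (+1)
  5. substitute 'n' -> 'c'  (+1)
  6. substitute 'i' -> 'o'  (+1)
  7. substitute 's' -> 'm'  (+1)
Total edit operations: 5
Edit distance = 5


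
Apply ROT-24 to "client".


Word: "client"
Shift: 24
Each letter → (letter + shift) mod 26:
  'c' (2) + 24 = 0 → 'a'
  'l' (11) + 24 = 9 → 'j'
  'i' (8) + 24 = 6 → 'g'
  'e' (4) + 24 = 2 → 'c'
  'n' (13) + 24 = 11 → 'l'
  't' (19) + 24 = 17 → 'r'
Result = "ajgclr"
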